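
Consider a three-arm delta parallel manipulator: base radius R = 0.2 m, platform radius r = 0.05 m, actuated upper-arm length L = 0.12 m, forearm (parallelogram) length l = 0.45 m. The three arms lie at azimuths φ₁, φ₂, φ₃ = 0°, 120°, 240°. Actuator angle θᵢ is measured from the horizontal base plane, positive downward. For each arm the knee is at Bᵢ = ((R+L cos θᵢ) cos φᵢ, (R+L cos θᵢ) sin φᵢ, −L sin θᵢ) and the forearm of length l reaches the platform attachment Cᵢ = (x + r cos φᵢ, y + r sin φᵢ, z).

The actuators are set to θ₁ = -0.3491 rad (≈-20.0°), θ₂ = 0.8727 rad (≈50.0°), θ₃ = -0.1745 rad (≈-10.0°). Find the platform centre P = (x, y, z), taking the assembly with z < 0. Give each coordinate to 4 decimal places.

arm 1 at φ=0.0°: (R−r)+L cos θ1 = 0.2628;  S1 = (0.2628, 0.0000, 0.0410)
arm 2 at φ=120.0°: (R−r)+L cos θ2 = 0.2271;  S2 = (-0.1136, 0.1967, -0.0919)
φ3=240.0°: virtual centre (-0.1341, -0.2322, 0.0208), radius l
subtract pairs → two planes through P
[-0.7527 0.3934 -0.2659]·P = -0.0107;  [-0.7937 -0.4645 -0.0404]·P = 0.0016
Cramer: x(z) = 0.0065-0.2107z;  y(z) = -0.0147+0.2730z
sphere 1 gives Az²+Bz+C=0 with A=1.1189, B=0.0179, C=-0.1349;  B²−4AC=0.6043;  roots -0.3554, 0.3394;  negative root z = -0.3554
x = 0.0814, y = -0.1117

(0.0814, -0.1117, -0.3554)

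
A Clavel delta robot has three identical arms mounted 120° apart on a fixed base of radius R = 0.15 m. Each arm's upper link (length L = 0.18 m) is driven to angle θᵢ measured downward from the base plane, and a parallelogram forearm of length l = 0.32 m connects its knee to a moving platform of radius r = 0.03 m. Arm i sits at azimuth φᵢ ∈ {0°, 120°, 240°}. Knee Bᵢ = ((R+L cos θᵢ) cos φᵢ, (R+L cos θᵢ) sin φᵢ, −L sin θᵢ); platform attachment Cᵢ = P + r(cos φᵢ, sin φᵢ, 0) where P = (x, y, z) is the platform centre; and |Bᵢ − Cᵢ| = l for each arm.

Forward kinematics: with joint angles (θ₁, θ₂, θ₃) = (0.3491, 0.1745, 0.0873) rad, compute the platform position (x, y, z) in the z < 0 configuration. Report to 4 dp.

centre 1 = (0.2891·cos0.0°, 0.2891·sin0.0°, -0.0616) = (0.2891, 0.0000, -0.0616)
φ2=120.0°: virtual centre (-0.1486, 0.2574, -0.0313), radius l
arm 3 at φ=240.0°: ρ3 = 0.2993;  centre 3 = (-0.1497, -0.2592, -0.0157)
|centre ₂|²−|centre ₁|² = 0.0019;  |centre ₃|²−|centre ₁|² = 0.0024
[-0.8756 0.5149 0.0606]·P = 0.0019;  [-0.8776 -0.5184 0.0918]·P = 0.0024
Cramer: x(z) = -0.0025+0.0869z;  y(z) = -0.0005+0.0299z
quadratic in z: (1.0084)z²+(0.0724)z+(-0.0136)=0, √Δ=0.2448 → z ∈ {-0.1573, 0.0854}; z = -0.1573 (taking z<0)
x = -0.0162, y = -0.0052

(-0.0162, -0.0052, -0.1573)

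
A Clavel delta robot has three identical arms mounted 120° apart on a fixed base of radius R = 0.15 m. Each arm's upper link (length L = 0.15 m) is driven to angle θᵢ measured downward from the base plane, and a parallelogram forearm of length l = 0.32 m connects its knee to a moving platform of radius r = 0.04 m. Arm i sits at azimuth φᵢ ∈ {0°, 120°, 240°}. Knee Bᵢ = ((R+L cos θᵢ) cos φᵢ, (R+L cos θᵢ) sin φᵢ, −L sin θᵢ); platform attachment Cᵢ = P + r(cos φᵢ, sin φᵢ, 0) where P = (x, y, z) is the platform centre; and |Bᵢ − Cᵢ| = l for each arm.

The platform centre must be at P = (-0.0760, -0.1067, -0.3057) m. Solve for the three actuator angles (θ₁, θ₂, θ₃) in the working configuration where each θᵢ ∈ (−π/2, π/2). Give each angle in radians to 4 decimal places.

φ1=0.0° → target in arm frame (-0.0760, -0.1067)
  A=0.1860, B=-0.3057, C=(l²−L²−A²−y'²−z²)/(2L)=-0.1984
  θ1 = atan2(B,A) + arccos(C/0.3578) = 1.1344
rotate P by −φ2: (-0.0544, 0.1192, -0.3057)
  A cos θ + B sin θ = C:  0.1644·cos θ + -0.3057·sin θ = -0.1826
  θ2 = atan2(B,A) + arccos(C/0.3471) = 1.0474
rotate P by −φ3: (0.1304, -0.0125, -0.3057)
  A cos θ + B sin θ = C:  -0.0204·cos θ + -0.3057·sin θ = -0.0471
  γ=atan2(-0.3057,-0.0204)=-1.6374;  ψ=arccos(-0.1537)=1.7251;  θ3=γ+ψ≈0.0876

θ₁ = 1.1344, θ₂ = 1.0474, θ₃ = 0.0876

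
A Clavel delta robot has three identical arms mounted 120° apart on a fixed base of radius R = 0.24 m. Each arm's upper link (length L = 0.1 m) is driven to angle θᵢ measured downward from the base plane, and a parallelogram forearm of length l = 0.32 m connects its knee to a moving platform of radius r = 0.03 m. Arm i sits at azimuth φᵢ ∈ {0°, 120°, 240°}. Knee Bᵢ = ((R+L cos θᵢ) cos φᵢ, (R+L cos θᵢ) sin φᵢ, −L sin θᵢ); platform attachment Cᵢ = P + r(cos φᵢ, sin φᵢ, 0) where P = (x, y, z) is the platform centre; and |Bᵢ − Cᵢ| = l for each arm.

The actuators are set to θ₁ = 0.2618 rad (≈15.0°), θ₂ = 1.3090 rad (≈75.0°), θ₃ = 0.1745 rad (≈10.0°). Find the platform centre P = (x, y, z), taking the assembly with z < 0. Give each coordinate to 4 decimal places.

(0.0336, -0.0651, -0.1796)

arm 1 at φ=0.0°: (R−r)+L cos θ1 = 0.3066;  S1 = (0.3066, 0.0000, -0.0259)
S2 = (0.2359·cos120.0°, 0.2359·sin120.0°, -0.0966) = (-0.1179, 0.2043, -0.0966)
S3 = (0.3085·cos240.0°, 0.3085·sin240.0°, -0.0174) = (-0.1542, -0.2672, -0.0174)
subtract pairs → two planes through P
linear system: -0.8491x+0.4086y = -0.0297−-0.1414z; -0.9217x+-0.5343y = 0.0008−0.0170z
det = 0.8302;  x = 0.0187+-0.0826z,  y = -0.0338+0.1744z
sphere 1 gives Az²+Bz+C=0 with A=1.0373, B=0.0876, C=-0.0177;  B²−4AC=0.0812;  roots -0.1796, 0.0951;  negative root z = -0.1796
x = 0.0336, y = -0.0651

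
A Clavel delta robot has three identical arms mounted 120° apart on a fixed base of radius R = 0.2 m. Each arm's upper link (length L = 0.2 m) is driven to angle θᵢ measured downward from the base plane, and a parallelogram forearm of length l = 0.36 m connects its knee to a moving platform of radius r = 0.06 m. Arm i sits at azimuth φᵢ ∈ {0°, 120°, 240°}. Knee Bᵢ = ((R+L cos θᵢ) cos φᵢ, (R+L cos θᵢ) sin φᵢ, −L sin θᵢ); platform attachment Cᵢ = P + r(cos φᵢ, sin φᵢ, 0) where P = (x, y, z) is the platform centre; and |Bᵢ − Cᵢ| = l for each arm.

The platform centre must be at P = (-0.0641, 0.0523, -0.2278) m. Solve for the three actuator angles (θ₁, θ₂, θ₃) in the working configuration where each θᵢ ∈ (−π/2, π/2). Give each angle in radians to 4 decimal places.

arm 1 (φ=0.0°): x'=-0.0641, y'=0.0523
  A=0.2041, B=-0.2278, C=(l²−L²−A²−y'²−z²)/(2L)=-0.0167
  θ1 = atan2(B,A) + arccos(C/0.3059) = 0.7852
φ2=120.0° → target in arm frame (0.0773, 0.0294)
  e−x'=0.0627;  (l²−L²−(e−x')²−y'²−z²)/2L = 0.0823
  γ=atan2(-0.2278,0.0627)=-1.3024;  ψ=arccos(0.3483)=1.2150;  θ2=γ+ψ≈-0.0874
φ3=240.0° → target in arm frame (-0.0132, -0.0817)
  A=0.1532, B=-0.2278, C=(l²−L²−A²−y'²−z²)/(2L)=0.0189
  √(A²+B²)=0.2745;  θ3 = -0.9786+1.5019 ≈ 0.5233

θ₁ = 0.7852, θ₂ = -0.0874, θ₃ = 0.5233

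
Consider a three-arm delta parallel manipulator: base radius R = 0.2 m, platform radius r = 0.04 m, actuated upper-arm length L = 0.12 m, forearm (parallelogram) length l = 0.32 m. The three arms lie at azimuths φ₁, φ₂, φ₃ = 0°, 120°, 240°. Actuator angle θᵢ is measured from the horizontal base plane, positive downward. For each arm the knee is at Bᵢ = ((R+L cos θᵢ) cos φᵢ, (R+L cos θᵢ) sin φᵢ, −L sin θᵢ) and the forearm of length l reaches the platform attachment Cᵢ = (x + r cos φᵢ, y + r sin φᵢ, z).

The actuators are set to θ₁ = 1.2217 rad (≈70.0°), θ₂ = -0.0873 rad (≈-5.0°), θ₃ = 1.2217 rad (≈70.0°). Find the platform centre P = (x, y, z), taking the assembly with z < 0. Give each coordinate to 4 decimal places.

φ1=0.0°: virtual centre (0.2010, 0.0000, -0.1128), radius l
arm 2 at φ=120.0°: ρ2 = 0.2795;  S2 = (-0.1398, 0.2421, 0.0105)
arm 3 at φ=240.0°: ρ3 = 0.2010;  S3 = (-0.1005, -0.1741, -0.1128)
|S₂|²−|S₁|² = 0.0251;  |S₃|²−|S₁|² = 0.0000
plane₁₂: -0.6816x+0.4842y+0.2464z = 0.0251
det = 0.5294;  x = -0.0165+0.1621z,  y = 0.0286+-0.2808z
sphere 1 gives Az²+Bz+C=0 with A=1.1051, B=0.1389, C=-0.0415;  B²−4AC=0.2029;  roots -0.2666, 0.1409;  negative root z = -0.2666
x = -0.0597, y = 0.1035

(-0.0597, 0.1035, -0.2666)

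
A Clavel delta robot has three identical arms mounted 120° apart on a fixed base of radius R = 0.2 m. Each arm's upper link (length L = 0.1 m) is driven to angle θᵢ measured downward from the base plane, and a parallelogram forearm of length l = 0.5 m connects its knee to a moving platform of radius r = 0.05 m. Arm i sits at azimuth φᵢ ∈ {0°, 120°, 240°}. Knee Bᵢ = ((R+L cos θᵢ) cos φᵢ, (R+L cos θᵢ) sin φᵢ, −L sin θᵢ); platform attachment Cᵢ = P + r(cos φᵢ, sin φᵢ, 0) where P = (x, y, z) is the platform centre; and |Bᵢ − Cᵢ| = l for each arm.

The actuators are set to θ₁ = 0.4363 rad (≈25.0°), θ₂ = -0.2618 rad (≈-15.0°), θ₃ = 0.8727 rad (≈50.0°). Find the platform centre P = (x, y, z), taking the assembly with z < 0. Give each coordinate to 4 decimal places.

φ1=0.0°: virtual centre (0.2406, 0.0000, -0.0423), radius l
φ2=120.0°: virtual centre (-0.1233, 0.2136, 0.0259), radius l
arm 3 at φ=240.0°: (R−r)+L cos θ3 = 0.2143;  S3 = (-0.1071, -0.1856, -0.0766)
subtract pairs → two planes through P
linear system: -0.7279x+0.4271y = 0.0018−0.1363z; -0.6955x+-0.3711y = -0.0079−-0.0687z
Cramer: x(z) = 0.0048+0.0374z;  y(z) = 0.0123-0.2553z
quadratic in z: (1.0666)z²+(0.0606)z+(-0.1924)=0, √Δ=0.9081 → z ∈ {-0.4541, 0.3973}; z = -0.4541 (taking z<0)
x = -0.0122, y = 0.1283

(-0.0122, 0.1283, -0.4541)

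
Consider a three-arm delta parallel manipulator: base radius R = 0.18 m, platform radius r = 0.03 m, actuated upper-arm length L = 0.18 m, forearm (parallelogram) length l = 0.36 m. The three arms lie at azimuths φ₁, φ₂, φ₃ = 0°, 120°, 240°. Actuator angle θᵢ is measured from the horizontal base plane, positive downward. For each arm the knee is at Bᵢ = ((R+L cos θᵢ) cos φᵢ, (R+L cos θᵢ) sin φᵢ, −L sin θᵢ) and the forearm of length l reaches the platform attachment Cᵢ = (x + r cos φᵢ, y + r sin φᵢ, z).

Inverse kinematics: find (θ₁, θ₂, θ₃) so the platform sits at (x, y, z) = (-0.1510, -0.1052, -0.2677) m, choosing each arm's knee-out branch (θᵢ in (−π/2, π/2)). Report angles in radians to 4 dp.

θ₁ = 1.3966, θ₂ = 0.8728, θ₃ = -0.2616

rotate P by −φ1: (-0.1510, -0.1052, -0.2677)
  e−x'=0.3010;  (l²−L²−(e−x')²−y'²−z²)/2L = -0.2115
  √(A²+B²)=0.4028;  θ1 = -0.7269+2.1235 ≈ 1.3966
rotate P by −φ2: (-0.0156, 0.1834, -0.2677)
  A=0.1656, B=-0.2677, C=(l²−L²−A²−y'²−z²)/(2L)=-0.0986
  γ=atan2(-0.2677,0.1656)=-1.0168;  ψ=arccos(-0.3134)=1.8895;  θ2=γ+ψ≈0.8728
φ3=240.0° → target in arm frame (0.1666, -0.0782)
  A cos θ + B sin θ = C:  -0.0166·cos θ + -0.2677·sin θ = 0.0532
  θ3 = atan2(B,A) + arccos(C/0.2682) = -0.2616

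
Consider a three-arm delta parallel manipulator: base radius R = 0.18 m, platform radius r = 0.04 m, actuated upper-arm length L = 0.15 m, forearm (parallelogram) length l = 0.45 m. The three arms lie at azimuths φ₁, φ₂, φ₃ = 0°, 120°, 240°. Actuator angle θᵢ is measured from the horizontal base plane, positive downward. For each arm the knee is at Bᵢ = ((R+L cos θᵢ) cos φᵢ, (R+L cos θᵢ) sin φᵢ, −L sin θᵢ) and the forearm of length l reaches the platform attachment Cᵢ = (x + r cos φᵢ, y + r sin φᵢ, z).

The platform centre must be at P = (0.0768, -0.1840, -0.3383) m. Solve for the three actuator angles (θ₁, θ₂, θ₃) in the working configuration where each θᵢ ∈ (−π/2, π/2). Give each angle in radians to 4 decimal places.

θ₁ = -0.0870, θ₂ = 1.1345, θ₃ = -0.3489

φ1=0.0° → target in arm frame (0.0768, -0.1840)
  A cos θ + B sin θ = C:  0.0632·cos θ + -0.3383·sin θ = 0.0923
  θ1 = atan2(B,A) + arccos(C/0.3442) = -0.0870
φ2=120.0° → target in arm frame (-0.1977, 0.0255)
  e−x'=0.3377;  (l²−L²−(e−x')²−y'²−z²)/2L = -0.1639
  γ=atan2(-0.3383,0.3377)=-0.7862;  ψ=arccos(-0.3429)=1.9208;  θ2=γ+ψ≈1.1345
φ3=240.0° → target in arm frame (0.1209, 0.1585)
  A cos θ + B sin θ = C:  0.0191·cos θ + -0.3383·sin θ = 0.1335
  √(A²+B²)=0.3388;  θ3 = -1.5145+1.1657 ≈ -0.3489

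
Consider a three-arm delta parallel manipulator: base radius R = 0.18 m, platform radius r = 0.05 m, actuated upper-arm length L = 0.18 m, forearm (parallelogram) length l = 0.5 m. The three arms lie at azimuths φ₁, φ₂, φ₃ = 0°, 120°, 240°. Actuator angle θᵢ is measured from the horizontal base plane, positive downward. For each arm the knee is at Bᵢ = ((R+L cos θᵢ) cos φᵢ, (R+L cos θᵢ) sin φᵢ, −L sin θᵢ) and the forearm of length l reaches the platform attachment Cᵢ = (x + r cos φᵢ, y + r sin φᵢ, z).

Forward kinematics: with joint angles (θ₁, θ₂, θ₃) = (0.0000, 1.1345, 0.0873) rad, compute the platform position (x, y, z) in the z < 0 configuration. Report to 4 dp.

(0.1208, -0.1843, -0.4245)

arm 1 at φ=0.0°: (R−r)+L cos θ1 = 0.3100;  S1 = (0.3100, 0.0000, 0.0000)
arm 2 at φ=120.0°: (R−r)+L cos θ2 = 0.2061;  S2 = (-0.1030, 0.1785, -0.1631)
arm 3 at φ=240.0°: (R−r)+L cos θ3 = 0.3093;  S3 = (-0.1547, -0.2679, -0.0157)
subtract pairs → two planes through P
linear system: -0.8261x+0.3569y = -0.0270−-0.3263z; -0.9293x+-0.5357y = -0.0002−-0.0314z
Cramer: x(z) = 0.0188-0.2402z;  y(z) = -0.0322+0.3581z
quadratic in z: (1.1860)z²+(0.1168)z+(-0.1642)=0, √Δ=0.8902 → z ∈ {-0.4245, 0.3260}; z = -0.4245 (taking z<0)
x = 0.1208, y = -0.1843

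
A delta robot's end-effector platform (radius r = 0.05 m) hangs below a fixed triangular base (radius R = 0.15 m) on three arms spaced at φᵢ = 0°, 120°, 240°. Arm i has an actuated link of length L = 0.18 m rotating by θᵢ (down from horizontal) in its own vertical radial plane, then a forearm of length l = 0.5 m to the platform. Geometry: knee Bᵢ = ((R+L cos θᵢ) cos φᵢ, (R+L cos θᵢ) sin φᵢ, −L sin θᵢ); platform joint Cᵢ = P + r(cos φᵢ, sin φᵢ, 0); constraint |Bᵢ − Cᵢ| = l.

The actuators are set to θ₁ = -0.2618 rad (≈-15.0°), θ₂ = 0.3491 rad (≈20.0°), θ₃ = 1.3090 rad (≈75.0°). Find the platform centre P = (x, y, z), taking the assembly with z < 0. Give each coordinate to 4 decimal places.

φ1=0.0°: virtual centre (0.2739, 0.0000, 0.0466), radius l
O2 = (0.2691·cos120.0°, 0.2691·sin120.0°, -0.0616) = (-0.1346, 0.2331, -0.0616)
O3 = (0.1466·cos240.0°, 0.1466·sin240.0°, -0.1739) = (-0.0733, -0.1269, -0.1739)
|O₂|²−|O₁|² = -0.0009;  |O₃|²−|O₁|² = -0.0255
[-0.8169 0.4662 -0.2163]·P = -0.0009;  [-0.6943 -0.2539 -0.4409]·P = -0.0255
Cramer: x(z) = 0.0228-0.4904z;  y(z) = 0.0379-0.3954z
into |P−O₁|² = l²: 1.3969z² + 0.1231z + -0.1834 = 0;  Δ = 1.0396;  z = -0.4090 or 0.3209 → z<0 root = -0.4090
x = 0.2234, y = 0.1996

(0.2234, 0.1996, -0.4090)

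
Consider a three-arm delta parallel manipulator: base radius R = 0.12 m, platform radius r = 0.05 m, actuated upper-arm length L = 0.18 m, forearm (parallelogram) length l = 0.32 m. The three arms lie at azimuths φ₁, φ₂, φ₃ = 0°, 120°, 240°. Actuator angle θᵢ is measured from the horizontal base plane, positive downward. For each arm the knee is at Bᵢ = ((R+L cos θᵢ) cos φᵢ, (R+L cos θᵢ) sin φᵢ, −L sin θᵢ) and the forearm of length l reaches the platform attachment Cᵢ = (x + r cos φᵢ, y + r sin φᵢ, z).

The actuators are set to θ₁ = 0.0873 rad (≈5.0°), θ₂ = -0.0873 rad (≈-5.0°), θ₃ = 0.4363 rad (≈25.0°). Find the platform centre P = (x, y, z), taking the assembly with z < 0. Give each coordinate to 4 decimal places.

(0.0113, 0.0519, -0.2231)

centre 1 = (0.2493·cos0.0°, 0.2493·sin0.0°, -0.0157) = (0.2493, 0.0000, -0.0157)
arm 2 at φ=120.0°: ρ2 = 0.2493;  centre 2 = (-0.1247, 0.2159, 0.0157)
φ3=240.0°: virtual centre (-0.1166, -0.2019, -0.0761), radius l
subtract pairs → two planes through P
[-0.7479 0.4318 0.0628]·P = 0.0000;  [-0.7318 -0.4038 -0.1207]·P = -0.0023
Cramer: x(z) = 0.0016-0.0433z;  y(z) = 0.0027-0.2205z
sphere 1 gives Az²+Bz+C=0 with A=1.0505, B=0.0517, C=-0.0408;  B²−4AC=0.1740;  roots -0.2231, 0.1740;  negative root z = -0.2231
x = 0.0113, y = 0.0519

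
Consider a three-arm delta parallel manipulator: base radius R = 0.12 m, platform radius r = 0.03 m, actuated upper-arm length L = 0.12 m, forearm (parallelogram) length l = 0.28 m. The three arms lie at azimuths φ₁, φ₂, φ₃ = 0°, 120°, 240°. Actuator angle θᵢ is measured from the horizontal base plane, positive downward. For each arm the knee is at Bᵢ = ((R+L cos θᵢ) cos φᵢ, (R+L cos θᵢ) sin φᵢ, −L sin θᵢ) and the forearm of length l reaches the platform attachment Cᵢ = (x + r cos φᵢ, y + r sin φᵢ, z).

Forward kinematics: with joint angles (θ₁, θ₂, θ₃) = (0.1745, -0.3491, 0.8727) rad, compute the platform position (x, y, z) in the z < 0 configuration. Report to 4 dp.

O1 = (0.2082·cos0.0°, 0.2082·sin0.0°, -0.0208) = (0.2082, 0.0000, -0.0208)
O2 = (0.2028·cos120.0°, 0.2028·sin120.0°, 0.0410) = (-0.1014, 0.1756, 0.0410)
φ3=240.0°: virtual centre (-0.0836, -0.1447, -0.0919), radius l
|O₂|²−|O₁|² = -0.0010;  |O₃|²−|O₁|² = -0.0074
[-0.6191 0.3512 0.1238]·P = -0.0010;  [-0.5835 -0.2895 -0.1422]·P = -0.0074
det = 0.3841;  x = 0.0075+-0.0367z,  y = 0.0104+-0.4172z
quadratic in z: (1.1754)z²+(0.0477)z+(-0.0376)=0, √Δ=0.4230 → z ∈ {-0.2003, 0.1597}; z = -0.2003 (taking z<0)
x = 0.0148, y = 0.0940

(0.0148, 0.0940, -0.2003)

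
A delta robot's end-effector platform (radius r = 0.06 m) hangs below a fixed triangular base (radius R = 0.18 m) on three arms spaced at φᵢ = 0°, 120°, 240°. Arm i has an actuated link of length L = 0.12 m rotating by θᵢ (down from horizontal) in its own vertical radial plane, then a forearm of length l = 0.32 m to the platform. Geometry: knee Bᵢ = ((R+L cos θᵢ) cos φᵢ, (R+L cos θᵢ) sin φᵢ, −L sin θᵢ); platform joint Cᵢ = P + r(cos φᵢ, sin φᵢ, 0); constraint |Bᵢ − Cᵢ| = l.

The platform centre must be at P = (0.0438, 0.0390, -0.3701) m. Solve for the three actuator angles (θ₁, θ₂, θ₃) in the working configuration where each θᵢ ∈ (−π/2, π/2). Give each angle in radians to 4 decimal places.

θ₁ = 0.8729, θ₂ = 1.0474, θ₃ = 1.3967

φ1=0.0° → target in arm frame (0.0438, 0.0390)
  e−x'=0.0762;  (l²−L²−(e−x')²−y'²−z²)/2L = -0.2346
  γ=atan2(-0.3701,0.0762)=-1.3677;  ψ=arccos(-0.6208)=2.2406;  θ1=γ+ψ≈0.8729
rotate P by −φ2: (0.0119, -0.0574, -0.3701)
  e−x'=0.1081;  (l²−L²−(e−x')²−y'²−z²)/2L = -0.2665
  √(A²+B²)=0.3856;  θ2 = -1.2866+2.3340 ≈ 1.0474
rotate P by −φ3: (-0.0557, 0.0184, -0.3701)
  e−x'=0.1757;  (l²−L²−(e−x')²−y'²−z²)/2L = -0.3341
  γ=atan2(-0.3701,0.1757)=-1.1276;  ψ=arccos(-0.8154)=2.5243;  θ3=γ+ψ≈1.3967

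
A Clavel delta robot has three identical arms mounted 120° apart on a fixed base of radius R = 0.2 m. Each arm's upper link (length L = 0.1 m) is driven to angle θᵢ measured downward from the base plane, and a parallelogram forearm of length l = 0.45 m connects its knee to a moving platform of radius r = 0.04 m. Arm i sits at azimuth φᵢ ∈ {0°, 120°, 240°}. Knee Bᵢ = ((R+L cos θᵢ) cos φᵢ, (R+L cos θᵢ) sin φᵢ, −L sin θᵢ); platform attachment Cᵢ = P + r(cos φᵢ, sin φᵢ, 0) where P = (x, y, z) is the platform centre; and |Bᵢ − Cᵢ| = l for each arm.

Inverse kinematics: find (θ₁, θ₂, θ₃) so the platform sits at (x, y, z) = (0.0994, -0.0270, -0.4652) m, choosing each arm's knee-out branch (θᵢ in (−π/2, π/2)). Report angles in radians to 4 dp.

θ₁ = 0.4361, θ₂ = 1.3959, θ₃ = 1.1340

arm 1 (φ=0.0°): x'=0.0994, y'=-0.0270
  A cos θ + B sin θ = C:  0.0606·cos θ + -0.4652·sin θ = -0.1416
  √(A²+B²)=0.4691;  θ1 = -1.4413+1.8773 ≈ 0.4361
φ2=120.0° → target in arm frame (-0.0731, -0.0726)
  A=0.2331, B=-0.4652, C=(l²−L²−A²−y'²−z²)/(2L)=-0.4175
  γ=atan2(-0.4652,0.2331)=-1.1063;  ψ=arccos(-0.8024)=2.5022;  θ2=γ+ψ≈1.3959
arm 3 (φ=240.0°): x'=-0.0263, y'=0.0996
  A cos θ + B sin θ = C:  0.1863·cos θ + -0.4652·sin θ = -0.3427
  θ3 = atan2(B,A) + arccos(C/0.5011) = 1.1340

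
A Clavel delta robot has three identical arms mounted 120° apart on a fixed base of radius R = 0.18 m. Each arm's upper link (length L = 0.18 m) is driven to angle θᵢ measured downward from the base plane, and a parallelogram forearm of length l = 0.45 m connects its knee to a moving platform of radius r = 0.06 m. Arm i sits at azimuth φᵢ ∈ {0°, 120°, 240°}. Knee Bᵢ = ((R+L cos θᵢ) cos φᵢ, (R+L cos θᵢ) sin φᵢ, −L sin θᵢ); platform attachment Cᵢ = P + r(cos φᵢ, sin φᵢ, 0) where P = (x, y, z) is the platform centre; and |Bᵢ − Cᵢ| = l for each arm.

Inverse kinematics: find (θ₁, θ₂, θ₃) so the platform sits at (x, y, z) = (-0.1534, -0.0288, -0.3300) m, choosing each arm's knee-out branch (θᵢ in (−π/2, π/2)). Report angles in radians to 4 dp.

θ₁ = 0.7852, θ₂ = -0.0876, θ₃ = -0.3490

φ1=0.0° → target in arm frame (-0.1534, -0.0288)
  A cos θ + B sin θ = C:  0.2734·cos θ + -0.3300·sin θ = -0.0399
  √(A²+B²)=0.4285;  θ1 = -0.8789+1.6641 ≈ 0.7852
φ2=120.0° → target in arm frame (0.0518, 0.1472)
  e−x'=0.0682;  (l²−L²−(e−x')²−y'²−z²)/2L = 0.0968
  √(A²+B²)=0.3370;  θ2 = -1.3669+1.2793 ≈ -0.0876
φ3=240.0° → target in arm frame (0.1016, -0.1184)
  e−x'=0.0184;  (l²−L²−(e−x')²−y'²−z²)/2L = 0.1301
  γ=atan2(-0.3300,0.0184)=-1.5152;  ψ=arccos(0.3936)=1.1662;  θ3=γ+ψ≈-0.3490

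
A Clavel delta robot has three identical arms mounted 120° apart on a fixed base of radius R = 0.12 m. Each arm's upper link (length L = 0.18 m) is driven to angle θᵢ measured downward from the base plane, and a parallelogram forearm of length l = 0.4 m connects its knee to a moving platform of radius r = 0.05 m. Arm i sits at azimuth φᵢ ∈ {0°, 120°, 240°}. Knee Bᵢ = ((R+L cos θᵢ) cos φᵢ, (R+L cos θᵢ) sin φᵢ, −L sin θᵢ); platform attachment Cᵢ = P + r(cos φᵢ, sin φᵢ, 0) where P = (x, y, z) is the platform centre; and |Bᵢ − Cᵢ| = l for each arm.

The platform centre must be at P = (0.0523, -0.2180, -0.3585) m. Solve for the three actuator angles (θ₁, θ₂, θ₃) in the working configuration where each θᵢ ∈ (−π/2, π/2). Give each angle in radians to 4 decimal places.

rotate P by −φ1: (0.0523, -0.2180, -0.3585)
  A cos θ + B sin θ = C:  0.0177·cos θ + -0.3585·sin θ = -0.1354
  γ=atan2(-0.3585,0.0177)=-1.5215;  ψ=arccos(-0.3773)=1.9577;  θ1=γ+ψ≈0.4363
rotate P by −φ2: (-0.2149, 0.0637, -0.3585)
  e−x'=0.2849;  (l²−L²−(e−x')²−y'²−z²)/2L = -0.2394
  γ=atan2(-0.3585,0.2849)=-0.8992;  ψ=arccos(-0.5227)=2.1208;  θ2=γ+ψ≈1.2216
arm 3 (φ=240.0°): x'=0.1626, y'=0.1543
  A=-0.0926, B=-0.3585, C=(l²−L²−A²−y'²−z²)/(2L)=-0.0925
  √(A²+B²)=0.3703;  θ3 = -1.8237+1.8234 ≈ -0.0003

θ₁ = 0.4363, θ₂ = 1.2216, θ₃ = -0.0003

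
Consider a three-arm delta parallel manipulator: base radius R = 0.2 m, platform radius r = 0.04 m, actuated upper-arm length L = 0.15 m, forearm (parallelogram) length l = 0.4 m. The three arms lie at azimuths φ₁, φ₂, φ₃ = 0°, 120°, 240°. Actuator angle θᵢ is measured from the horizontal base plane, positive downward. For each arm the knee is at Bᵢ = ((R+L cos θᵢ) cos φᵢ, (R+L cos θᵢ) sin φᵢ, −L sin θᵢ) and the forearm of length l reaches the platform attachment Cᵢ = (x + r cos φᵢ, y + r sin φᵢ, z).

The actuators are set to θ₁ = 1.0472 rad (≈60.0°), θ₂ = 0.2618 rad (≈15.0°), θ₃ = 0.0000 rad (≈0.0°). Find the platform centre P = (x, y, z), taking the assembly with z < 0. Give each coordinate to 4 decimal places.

(-0.1191, -0.0239, -0.3145)

arm 1 at φ=0.0°: e+L cos θ1 = 0.2350;  S1 = (0.2350, 0.0000, -0.1299)
arm 2 at φ=120.0°: e+L cos θ2 = 0.3049;  S2 = (-0.1524, 0.2640, -0.0388)
arm 3 at φ=240.0°: e+L cos θ3 = 0.3100;  S3 = (-0.1550, -0.2685, 0.0000)
eliminate P² terms by subtracting sphere 1 from 2 and 3
linear system: -0.7749x+0.5281y = 0.0224−0.1822z; -0.7800x+-0.5369y = 0.0240−0.2598z
Cramer: x(z) = -0.0298+0.2838z;  y(z) = -0.0014+0.0715z
quadratic in z: (1.0857)z²+(0.1093)z+(-0.0730)=0, √Δ=0.5735 → z ∈ {-0.3145, 0.2138}; z = -0.3145 (taking z<0)
x = -0.1191, y = -0.0239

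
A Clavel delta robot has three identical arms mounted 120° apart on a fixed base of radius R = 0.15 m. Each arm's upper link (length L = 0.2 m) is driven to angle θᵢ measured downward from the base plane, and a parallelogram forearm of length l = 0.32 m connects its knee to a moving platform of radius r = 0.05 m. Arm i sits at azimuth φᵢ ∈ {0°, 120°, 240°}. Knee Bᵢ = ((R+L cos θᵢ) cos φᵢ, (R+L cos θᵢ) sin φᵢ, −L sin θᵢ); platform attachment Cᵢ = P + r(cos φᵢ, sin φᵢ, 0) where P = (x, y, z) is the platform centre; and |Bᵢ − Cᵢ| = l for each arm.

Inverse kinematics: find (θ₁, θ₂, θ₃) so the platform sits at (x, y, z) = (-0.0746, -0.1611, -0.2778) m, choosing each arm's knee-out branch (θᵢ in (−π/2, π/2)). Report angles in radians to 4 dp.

θ₁ = 1.1346, θ₂ = 1.2216, θ₃ = -0.0872

arm 1 (φ=0.0°): x'=-0.0746, y'=-0.1611
  e−x'=0.1746;  (l²−L²−(e−x')²−y'²−z²)/2L = -0.1780
  √(A²+B²)=0.3281;  θ1 = -1.0097+2.1443 ≈ 1.1346
rotate P by −φ2: (-0.1022, 0.1452, -0.2778)
  e−x'=0.2022;  (l²−L²−(e−x')²−y'²−z²)/2L = -0.1918
  γ=atan2(-0.2778,0.2022)=-0.9416;  ψ=arccos(-0.5583)=2.1631;  θ2=γ+ψ≈1.2216
arm 3 (φ=240.0°): x'=0.1768, y'=0.0159
  A=-0.0768, B=-0.2778, C=(l²−L²−A²−y'²−z²)/(2L)=-0.0523
  √(A²+B²)=0.2882;  θ3 = -1.8406+1.7533 ≈ -0.0872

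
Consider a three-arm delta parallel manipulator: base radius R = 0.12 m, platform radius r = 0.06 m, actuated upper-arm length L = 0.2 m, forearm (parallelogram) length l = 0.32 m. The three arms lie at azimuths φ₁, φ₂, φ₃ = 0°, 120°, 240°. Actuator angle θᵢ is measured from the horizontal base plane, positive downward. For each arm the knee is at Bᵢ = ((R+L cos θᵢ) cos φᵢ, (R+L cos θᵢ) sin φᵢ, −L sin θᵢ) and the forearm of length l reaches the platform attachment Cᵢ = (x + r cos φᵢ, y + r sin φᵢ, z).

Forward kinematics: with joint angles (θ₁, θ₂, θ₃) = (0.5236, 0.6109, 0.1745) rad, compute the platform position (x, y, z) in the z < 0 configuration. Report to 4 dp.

arm 1 at φ=0.0°: ρ1 = 0.2332;  O1 = (0.2332, 0.0000, -0.1000)
φ2=120.0°: virtual centre (-0.1119, 0.1938, -0.1147), radius l
O3 = (0.2570·cos240.0°, 0.2570·sin240.0°, -0.0347) = (-0.1285, -0.2225, -0.0347)
eliminate P² terms by subtracting sphere 1 from 2 and 3
linear system: -0.6902x+0.3877y = -0.0011−-0.0294z; -0.7234x+-0.4451y = 0.0029−0.1306z
Cramer: x(z) = -0.0010+0.0638z;  y(z) = -0.0047+0.1896z
sphere 1 gives Az²+Bz+C=0 with A=1.0400, B=0.1683, C=-0.0375;  B²−4AC=0.1844;  roots -0.2873, 0.1255;  negative root z = -0.2873
x = -0.0194, y = -0.0592

(-0.0194, -0.0592, -0.2873)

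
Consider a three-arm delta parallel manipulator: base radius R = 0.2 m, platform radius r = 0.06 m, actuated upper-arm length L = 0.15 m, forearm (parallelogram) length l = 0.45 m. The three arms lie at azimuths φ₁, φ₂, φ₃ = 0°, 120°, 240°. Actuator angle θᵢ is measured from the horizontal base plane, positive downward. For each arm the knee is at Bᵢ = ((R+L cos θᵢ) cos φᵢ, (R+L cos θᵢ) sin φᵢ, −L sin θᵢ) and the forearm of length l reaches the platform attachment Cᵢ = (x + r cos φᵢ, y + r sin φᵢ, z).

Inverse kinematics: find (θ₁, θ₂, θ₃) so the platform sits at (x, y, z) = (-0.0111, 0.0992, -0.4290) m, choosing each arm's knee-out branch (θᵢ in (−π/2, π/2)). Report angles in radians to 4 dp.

θ₁ = 0.6111, θ₂ = 0.1744, θ₃ = 0.8727

φ1=0.0° → target in arm frame (-0.0111, 0.0992)
  A=0.1511, B=-0.4290, C=(l²−L²−A²−y'²−z²)/(2L)=-0.1224
  γ=atan2(-0.4290,0.1511)=-1.2322;  ψ=arccos(-0.2691)=1.8432;  θ1=γ+ψ≈0.6111
arm 2 (φ=120.0°): x'=0.0915, y'=-0.0400
  A cos θ + B sin θ = C:  0.0485·cos θ + -0.4290·sin θ = -0.0267
  √(A²+B²)=0.4317;  θ2 = -1.4581+1.6326 ≈ 0.1744
rotate P by −φ3: (-0.0804, -0.0592, -0.4290)
  A cos θ + B sin θ = C:  0.2204·cos θ + -0.4290·sin θ = -0.1870
  √(A²+B²)=0.4823;  θ3 = -1.0963+1.9690 ≈ 0.8727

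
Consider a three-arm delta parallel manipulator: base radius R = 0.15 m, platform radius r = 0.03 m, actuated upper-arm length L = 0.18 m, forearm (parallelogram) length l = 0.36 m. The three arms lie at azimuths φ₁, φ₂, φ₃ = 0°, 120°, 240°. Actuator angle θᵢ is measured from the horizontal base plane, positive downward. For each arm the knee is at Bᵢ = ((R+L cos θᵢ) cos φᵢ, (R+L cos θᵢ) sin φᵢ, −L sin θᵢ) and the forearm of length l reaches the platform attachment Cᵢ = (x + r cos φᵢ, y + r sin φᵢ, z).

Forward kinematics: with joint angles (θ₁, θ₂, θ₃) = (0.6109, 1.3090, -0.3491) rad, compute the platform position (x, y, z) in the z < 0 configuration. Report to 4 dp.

(0.0073, -0.1934, -0.2598)

arm 1 at φ=0.0°: e+L cos θ1 = 0.2674;  centre 1 = (0.2674, 0.0000, -0.1032)
φ2=120.0°: virtual centre (-0.0833, 0.1443, -0.1739), radius l
centre 3 = (0.2891·cos240.0°, 0.2891·sin240.0°, 0.0616) = (-0.1446, -0.2504, 0.0616)
eliminate P² terms by subtracting sphere 1 from 2 and 3
linear system: -0.7015x+0.2885y = -0.0242−-0.1412z; -0.8240x+-0.5008y = 0.0052−0.3296z
Cramer: x(z) = 0.0180+0.0414z;  y(z) = -0.0401+0.5901z
quadratic in z: (1.3499)z²+(0.1386)z+(-0.0551)=0, √Δ=0.5629 → z ∈ {-0.2598, 0.1572}; z = -0.2598 (taking z<0)
x = 0.0073, y = -0.1934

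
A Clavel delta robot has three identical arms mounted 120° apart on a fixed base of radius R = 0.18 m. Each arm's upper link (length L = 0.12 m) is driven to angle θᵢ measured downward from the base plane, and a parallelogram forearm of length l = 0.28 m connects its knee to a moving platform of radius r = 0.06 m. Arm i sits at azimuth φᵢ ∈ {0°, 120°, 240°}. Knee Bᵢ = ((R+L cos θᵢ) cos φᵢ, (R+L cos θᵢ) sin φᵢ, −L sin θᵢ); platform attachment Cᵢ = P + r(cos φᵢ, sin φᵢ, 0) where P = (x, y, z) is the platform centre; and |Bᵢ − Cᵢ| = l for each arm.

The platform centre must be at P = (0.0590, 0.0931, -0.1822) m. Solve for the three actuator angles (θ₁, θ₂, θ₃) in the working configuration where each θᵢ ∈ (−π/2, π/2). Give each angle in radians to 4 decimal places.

rotate P by −φ1: (0.0590, 0.0931, -0.1822)
  A cos θ + B sin θ = C:  0.0610·cos θ + -0.1822·sin θ = 0.0767
  θ1 = atan2(B,A) + arccos(C/0.1921) = -0.0877
arm 2 (φ=120.0°): x'=0.0511, y'=-0.0976
  e−x'=0.0689;  (l²−L²−(e−x')²−y'²−z²)/2L = 0.0689
  θ2 = atan2(B,A) + arccos(C/0.1948) = 0.0001
rotate P by −φ3: (-0.1101, 0.0045, -0.1822)
  A cos θ + B sin θ = C:  0.2301·cos θ + -0.1822·sin θ = -0.0924
  √(A²+B²)=0.2935;  θ3 = -0.6697+1.8910 ≈ 1.2214

θ₁ = -0.0877, θ₂ = 0.0001, θ₃ = 1.2214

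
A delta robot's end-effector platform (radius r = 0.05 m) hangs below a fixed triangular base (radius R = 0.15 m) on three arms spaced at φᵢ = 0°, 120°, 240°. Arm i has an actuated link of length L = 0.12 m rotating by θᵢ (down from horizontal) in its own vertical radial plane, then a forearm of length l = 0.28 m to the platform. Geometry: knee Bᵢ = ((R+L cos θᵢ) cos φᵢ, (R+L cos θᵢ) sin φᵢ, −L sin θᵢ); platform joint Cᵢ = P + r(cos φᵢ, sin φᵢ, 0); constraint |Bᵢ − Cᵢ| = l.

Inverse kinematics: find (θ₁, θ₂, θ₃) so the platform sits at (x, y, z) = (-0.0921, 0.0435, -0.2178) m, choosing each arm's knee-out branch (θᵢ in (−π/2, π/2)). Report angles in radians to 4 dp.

φ1=0.0° → target in arm frame (-0.0921, 0.0435)
  A=0.1921, B=-0.2178, C=(l²−L²−A²−y'²−z²)/(2L)=-0.0926
  θ1 = atan2(B,A) + arccos(C/0.2904) = 1.0474
φ2=120.0° → target in arm frame (0.0837, 0.0580)
  e−x'=0.0163;  (l²−L²−(e−x')²−y'²−z²)/2L = 0.0539
  θ2 = atan2(B,A) + arccos(C/0.2184) = -0.1747
arm 3 (φ=240.0°): x'=0.0084, y'=-0.1015
  e−x'=0.0916;  (l²−L²−(e−x')²−y'²−z²)/2L = -0.0089
  γ=atan2(-0.2178,0.0916)=-1.1726;  ψ=arccos(-0.0377)=1.6085;  θ3=γ+ψ≈0.4359

θ₁ = 1.0474, θ₂ = -0.1747, θ₃ = 0.4359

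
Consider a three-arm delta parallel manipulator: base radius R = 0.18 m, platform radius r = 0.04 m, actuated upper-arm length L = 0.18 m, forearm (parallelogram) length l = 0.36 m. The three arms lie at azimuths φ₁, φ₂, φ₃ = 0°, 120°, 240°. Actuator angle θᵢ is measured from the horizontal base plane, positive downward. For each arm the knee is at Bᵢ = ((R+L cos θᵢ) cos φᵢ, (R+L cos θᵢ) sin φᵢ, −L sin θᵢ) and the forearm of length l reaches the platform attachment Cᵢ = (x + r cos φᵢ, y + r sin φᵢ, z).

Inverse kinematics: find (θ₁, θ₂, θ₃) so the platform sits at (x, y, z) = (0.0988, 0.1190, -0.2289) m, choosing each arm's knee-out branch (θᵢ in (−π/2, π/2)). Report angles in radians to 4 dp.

φ1=0.0° → target in arm frame (0.0988, 0.1190)
  e−x'=0.0412;  (l²−L²−(e−x')²−y'²−z²)/2L = 0.0804
  θ1 = atan2(B,A) + arccos(C/0.2326) = -0.1749
φ2=120.0° → target in arm frame (0.0537, -0.1451)
  A cos θ + B sin θ = C:  0.0863·cos θ + -0.2289·sin θ = 0.0453
  θ2 = atan2(B,A) + arccos(C/0.2446) = 0.1745
rotate P by −φ3: (-0.1525, 0.0261, -0.2289)
  A=0.2925, B=-0.2289, C=(l²−L²−A²−y'²−z²)/(2L)=-0.1150
  √(A²+B²)=0.3714;  θ3 = -0.6641+1.8857 ≈ 1.2216

θ₁ = -0.1749, θ₂ = 0.1745, θ₃ = 1.2216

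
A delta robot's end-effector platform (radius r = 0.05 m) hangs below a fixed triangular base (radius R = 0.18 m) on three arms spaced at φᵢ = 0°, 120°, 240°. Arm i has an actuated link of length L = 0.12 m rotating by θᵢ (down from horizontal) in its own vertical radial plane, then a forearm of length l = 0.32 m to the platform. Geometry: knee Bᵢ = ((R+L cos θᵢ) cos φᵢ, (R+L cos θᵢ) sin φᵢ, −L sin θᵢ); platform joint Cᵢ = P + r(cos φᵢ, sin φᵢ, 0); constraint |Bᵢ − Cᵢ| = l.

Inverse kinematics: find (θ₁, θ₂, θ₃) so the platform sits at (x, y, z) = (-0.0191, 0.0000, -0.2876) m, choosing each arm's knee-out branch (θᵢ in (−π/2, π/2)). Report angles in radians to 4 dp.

θ₁ = 0.6980, θ₂ = 0.5238, θ₃ = 0.5238

arm 1 (φ=0.0°): x'=-0.0191, y'=0.0000
  e−x'=0.1491;  (l²−L²−(e−x')²−y'²−z²)/2L = -0.0706
  √(A²+B²)=0.3240;  θ1 = -1.0925+1.7905 ≈ 0.6980
φ2=120.0° → target in arm frame (0.0095, 0.0165)
  e−x'=0.1205;  (l²−L²−(e−x')²−y'²−z²)/2L = -0.0396
  γ=atan2(-0.2876,0.1205)=-1.1742;  ψ=arccos(-0.1269)=1.6980;  θ2=γ+ψ≈0.5238
φ3=240.0° → target in arm frame (0.0096, -0.0165)
  e−x'=0.1205;  (l²−L²−(e−x')²−y'²−z²)/2L = -0.0396
  √(A²+B²)=0.3118;  θ3 = -1.1742+1.6980 ≈ 0.5238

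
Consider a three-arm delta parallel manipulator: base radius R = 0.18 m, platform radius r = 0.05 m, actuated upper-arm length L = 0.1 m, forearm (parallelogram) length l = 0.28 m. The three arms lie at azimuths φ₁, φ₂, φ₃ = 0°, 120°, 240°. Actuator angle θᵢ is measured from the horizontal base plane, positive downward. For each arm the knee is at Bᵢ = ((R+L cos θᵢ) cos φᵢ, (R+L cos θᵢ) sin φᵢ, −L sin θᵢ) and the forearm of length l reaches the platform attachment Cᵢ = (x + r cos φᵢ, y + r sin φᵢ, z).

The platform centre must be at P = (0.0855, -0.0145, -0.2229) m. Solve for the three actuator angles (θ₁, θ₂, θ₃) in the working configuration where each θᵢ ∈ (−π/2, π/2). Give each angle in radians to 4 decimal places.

arm 1 (φ=0.0°): x'=0.0855, y'=-0.0145
  e−x'=0.0445;  (l²−L²−(e−x')²−y'²−z²)/2L = 0.0826
  γ=atan2(-0.2229,0.0445)=-1.3737;  ψ=arccos(0.3635)=1.1988;  θ1=γ+ψ≈-0.1750
arm 2 (φ=120.0°): x'=-0.0553, y'=-0.0668
  e−x'=0.1853;  (l²−L²−(e−x')²−y'²−z²)/2L = -0.1004
  θ2 = atan2(B,A) + arccos(C/0.2899) = 1.0473
φ3=240.0° → target in arm frame (-0.0302, 0.0813)
  A cos θ + B sin θ = C:  0.1602·cos θ + -0.2229·sin θ = -0.0678
  γ=atan2(-0.2229,0.1602)=-0.9476;  ψ=arccos(-0.2469)=1.8203;  θ3=γ+ψ≈0.8726

θ₁ = -0.1750, θ₂ = 1.0473, θ₃ = 0.8726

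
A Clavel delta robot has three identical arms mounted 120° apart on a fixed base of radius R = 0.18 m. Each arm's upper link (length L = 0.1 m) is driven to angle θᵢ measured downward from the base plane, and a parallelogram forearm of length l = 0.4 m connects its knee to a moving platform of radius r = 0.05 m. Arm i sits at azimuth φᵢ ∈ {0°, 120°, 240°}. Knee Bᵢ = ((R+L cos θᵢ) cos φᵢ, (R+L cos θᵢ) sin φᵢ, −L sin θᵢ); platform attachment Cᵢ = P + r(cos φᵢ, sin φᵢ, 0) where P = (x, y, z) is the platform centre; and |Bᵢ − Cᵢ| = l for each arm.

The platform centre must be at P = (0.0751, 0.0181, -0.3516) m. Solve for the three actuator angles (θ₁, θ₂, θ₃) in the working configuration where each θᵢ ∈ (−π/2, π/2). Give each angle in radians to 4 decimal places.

θ₁ = -0.1747, θ₂ = 0.4362, θ₃ = 0.6110

arm 1 (φ=0.0°): x'=0.0751, y'=0.0181
  A=0.0549, B=-0.3516, C=(l²−L²−A²−y'²−z²)/(2L)=0.1152
  √(A²+B²)=0.3559;  θ1 = -1.4159+1.2412 ≈ -0.1747
arm 2 (φ=120.0°): x'=-0.0219, y'=-0.0741
  e−x'=0.1519;  (l²−L²−(e−x')²−y'²−z²)/2L = -0.0109
  γ=atan2(-0.3516,0.1519)=-1.1631;  ψ=arccos(-0.0284)=1.5992;  θ2=γ+ψ≈0.4362
rotate P by −φ3: (-0.0532, 0.0560, -0.3516)
  A=0.1832, B=-0.3516, C=(l²−L²−A²−y'²−z²)/(2L)=-0.0516
  γ=atan2(-0.3516,0.1832)=-1.0904;  ψ=arccos(-0.1303)=1.7014;  θ3=γ+ψ≈0.6110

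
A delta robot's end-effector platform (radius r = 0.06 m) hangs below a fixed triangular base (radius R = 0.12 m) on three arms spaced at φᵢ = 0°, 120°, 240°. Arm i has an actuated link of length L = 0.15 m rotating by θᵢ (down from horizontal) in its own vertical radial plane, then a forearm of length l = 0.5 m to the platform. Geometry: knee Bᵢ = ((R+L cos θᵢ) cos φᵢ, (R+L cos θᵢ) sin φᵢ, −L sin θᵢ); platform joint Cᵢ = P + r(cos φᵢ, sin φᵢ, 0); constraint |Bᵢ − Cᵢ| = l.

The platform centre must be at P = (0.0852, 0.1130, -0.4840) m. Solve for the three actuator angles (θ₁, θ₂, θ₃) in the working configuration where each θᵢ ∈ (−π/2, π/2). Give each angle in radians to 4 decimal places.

φ1=0.0° → target in arm frame (0.0852, 0.1130)
  e−x'=-0.0252;  (l²−L²−(e−x')²−y'²−z²)/2L = -0.0672
  γ=atan2(-0.4840,-0.0252)=-1.6228;  ψ=arccos(-0.1387)=1.7099;  θ1=γ+ψ≈0.0871
rotate P by −φ2: (0.0553, -0.1303, -0.4840)
  A=0.0047, B=-0.4840, C=(l²−L²−A²−y'²−z²)/(2L)=-0.0792
  √(A²+B²)=0.4840;  θ2 = -1.5610+1.7351 ≈ 0.1741
rotate P by −φ3: (-0.1405, 0.0173, -0.4840)
  A=0.2005, B=-0.4840, C=(l²−L²−A²−y'²−z²)/(2L)=-0.1575
  γ=atan2(-0.4840,0.2005)=-1.1781;  ψ=arccos(-0.3006)=1.8761;  θ3=γ+ψ≈0.6980

θ₁ = 0.0871, θ₂ = 0.1741, θ₃ = 0.6980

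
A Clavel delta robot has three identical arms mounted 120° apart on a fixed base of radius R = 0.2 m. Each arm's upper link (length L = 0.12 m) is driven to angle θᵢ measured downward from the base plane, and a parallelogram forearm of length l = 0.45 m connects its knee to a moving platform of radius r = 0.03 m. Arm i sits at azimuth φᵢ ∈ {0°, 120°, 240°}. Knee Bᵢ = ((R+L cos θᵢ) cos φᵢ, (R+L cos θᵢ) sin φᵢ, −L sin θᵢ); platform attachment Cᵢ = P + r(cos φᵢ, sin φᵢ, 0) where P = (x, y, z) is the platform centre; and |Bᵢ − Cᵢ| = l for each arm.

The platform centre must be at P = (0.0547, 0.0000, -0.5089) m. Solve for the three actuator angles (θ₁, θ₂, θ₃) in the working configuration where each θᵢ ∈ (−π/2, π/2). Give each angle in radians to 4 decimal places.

θ₁ = 0.9599, θ₂ = 1.3965, θ₃ = 1.3965

arm 1 (φ=0.0°): x'=0.0547, y'=0.0000
  e−x'=0.1153;  (l²−L²−(e−x')²−y'²−z²)/2L = -0.3507
  θ1 = atan2(B,A) + arccos(C/0.5218) = 0.9599
rotate P by −φ2: (-0.0273, -0.0474, -0.5089)
  A cos θ + B sin θ = C:  0.1973·cos θ + -0.5089·sin θ = -0.4670
  θ2 = atan2(B,A) + arccos(C/0.5458) = 1.3965
φ3=240.0° → target in arm frame (-0.0274, 0.0474)
  e−x'=0.1974;  (l²−L²−(e−x')²−y'²−z²)/2L = -0.4670
  √(A²+B²)=0.5458;  θ3 = -1.2009+2.5973 ≈ 1.3965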